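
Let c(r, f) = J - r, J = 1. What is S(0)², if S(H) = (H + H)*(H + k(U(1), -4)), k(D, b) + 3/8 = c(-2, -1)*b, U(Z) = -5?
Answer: 0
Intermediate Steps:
c(r, f) = 1 - r
k(D, b) = -3/8 + 3*b (k(D, b) = -3/8 + (1 - 1*(-2))*b = -3/8 + (1 + 2)*b = -3/8 + 3*b)
S(H) = 2*H*(-99/8 + H) (S(H) = (H + H)*(H + (-3/8 + 3*(-4))) = (2*H)*(H + (-3/8 - 12)) = (2*H)*(H - 99/8) = (2*H)*(-99/8 + H) = 2*H*(-99/8 + H))
S(0)² = ((¼)*0*(-99 + 8*0))² = ((¼)*0*(-99 + 0))² = ((¼)*0*(-99))² = 0² = 0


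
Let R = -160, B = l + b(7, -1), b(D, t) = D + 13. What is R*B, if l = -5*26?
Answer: 17600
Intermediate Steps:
b(D, t) = 13 + D
l = -130
B = -110 (B = -130 + (13 + 7) = -130 + 20 = -110)
R*B = -160*(-110) = 17600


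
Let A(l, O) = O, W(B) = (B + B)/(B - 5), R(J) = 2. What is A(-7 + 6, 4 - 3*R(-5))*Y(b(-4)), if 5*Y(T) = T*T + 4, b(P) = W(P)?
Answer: -776/405 ≈ -1.9160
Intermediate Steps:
W(B) = 2*B/(-5 + B) (W(B) = (2*B)/(-5 + B) = 2*B/(-5 + B))
b(P) = 2*P/(-5 + P)
Y(T) = 4/5 + T**2/5 (Y(T) = (T*T + 4)/5 = (T**2 + 4)/5 = (4 + T**2)/5 = 4/5 + T**2/5)
A(-7 + 6, 4 - 3*R(-5))*Y(b(-4)) = (4 - 3*2)*(4/5 + (2*(-4)/(-5 - 4))**2/5) = (4 - 6)*(4/5 + (2*(-4)/(-9))**2/5) = -2*(4/5 + (2*(-4)*(-1/9))**2/5) = -2*(4/5 + (8/9)**2/5) = -2*(4/5 + (1/5)*(64/81)) = -2*(4/5 + 64/405) = -2*388/405 = -776/405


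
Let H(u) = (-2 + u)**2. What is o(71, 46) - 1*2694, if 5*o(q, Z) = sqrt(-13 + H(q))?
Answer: -2694 + 2*sqrt(1187)/5 ≈ -2680.2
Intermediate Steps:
o(q, Z) = sqrt(-13 + (-2 + q)**2)/5
o(71, 46) - 1*2694 = sqrt(-13 + (-2 + 71)**2)/5 - 1*2694 = sqrt(-13 + 69**2)/5 - 2694 = sqrt(-13 + 4761)/5 - 2694 = sqrt(4748)/5 - 2694 = (2*sqrt(1187))/5 - 2694 = 2*sqrt(1187)/5 - 2694 = -2694 + 2*sqrt(1187)/5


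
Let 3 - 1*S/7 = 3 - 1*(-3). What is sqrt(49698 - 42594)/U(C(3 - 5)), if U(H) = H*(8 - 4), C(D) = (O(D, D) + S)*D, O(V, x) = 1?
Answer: sqrt(111)/20 ≈ 0.52678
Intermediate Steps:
S = -21 (S = 21 - 7*(3 - 1*(-3)) = 21 - 7*(3 + 3) = 21 - 7*6 = 21 - 42 = -21)
C(D) = -20*D (C(D) = (1 - 21)*D = -20*D)
U(H) = 4*H (U(H) = H*4 = 4*H)
sqrt(49698 - 42594)/U(C(3 - 5)) = sqrt(49698 - 42594)/((4*(-20*(3 - 5)))) = sqrt(7104)/((4*(-20*(-2)))) = (8*sqrt(111))/((4*40)) = (8*sqrt(111))/160 = (8*sqrt(111))*(1/160) = sqrt(111)/20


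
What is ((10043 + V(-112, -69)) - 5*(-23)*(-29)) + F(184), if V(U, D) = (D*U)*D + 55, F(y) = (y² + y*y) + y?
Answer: -458573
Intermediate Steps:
F(y) = y + 2*y² (F(y) = (y² + y²) + y = 2*y² + y = y + 2*y²)
V(U, D) = 55 + U*D² (V(U, D) = U*D² + 55 = 55 + U*D²)
((10043 + V(-112, -69)) - 5*(-23)*(-29)) + F(184) = ((10043 + (55 - 112*(-69)²)) - 5*(-23)*(-29)) + 184*(1 + 2*184) = ((10043 + (55 - 112*4761)) + 115*(-29)) + 184*(1 + 368) = ((10043 + (55 - 533232)) - 3335) + 184*369 = ((10043 - 533177) - 3335) + 67896 = (-523134 - 3335) + 67896 = -526469 + 67896 = -458573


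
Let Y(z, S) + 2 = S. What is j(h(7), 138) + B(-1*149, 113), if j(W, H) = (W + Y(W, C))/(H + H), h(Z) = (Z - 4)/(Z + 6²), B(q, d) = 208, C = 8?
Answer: 822935/3956 ≈ 208.02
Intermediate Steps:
Y(z, S) = -2 + S
h(Z) = (-4 + Z)/(36 + Z) (h(Z) = (-4 + Z)/(Z + 36) = (-4 + Z)/(36 + Z))
j(W, H) = (6 + W)/(2*H) (j(W, H) = (W + (-2 + 8))/(H + H) = (W + 6)/((2*H)) = (6 + W)*(1/(2*H)) = (6 + W)/(2*H))
j(h(7), 138) + B(-1*149, 113) = (½)*(6 + (-4 + 7)/(36 + 7))/138 + 208 = (½)*(1/138)*(6 + 3/43) + 208 = (½)*(1/138)*(261/43) + 208 = 87/3956 + 208 = 822935/3956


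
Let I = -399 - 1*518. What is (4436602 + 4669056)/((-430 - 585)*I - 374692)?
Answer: 9105658/556063 ≈ 16.375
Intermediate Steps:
I = -917 (I = -399 - 518 = -917)
(4436602 + 4669056)/((-430 - 585)*I - 374692) = (4436602 + 4669056)/((-430 - 585)*(-917) - 374692) = 9105658/(-1015*(-917) - 374692) = 9105658/(930755 - 374692) = 9105658/556063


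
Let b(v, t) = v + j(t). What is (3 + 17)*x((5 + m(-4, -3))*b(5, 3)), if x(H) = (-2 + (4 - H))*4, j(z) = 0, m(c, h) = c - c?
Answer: -1840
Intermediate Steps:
m(c, h) = 0
b(v, t) = v (b(v, t) = v + 0 = v)
x(H) = 8 - 4*H (x(H) = (2 - H)*4 = 8 - 4*H)
(3 + 17)*x((5 + m(-4, -3))*b(5, 3)) = (3 + 17)*(8 - 4*(5 + 0)*5) = 20*(8 - 20*5) = 20*(8 - 4*25) = 20*(8 - 100) = 20*(-92) = -1840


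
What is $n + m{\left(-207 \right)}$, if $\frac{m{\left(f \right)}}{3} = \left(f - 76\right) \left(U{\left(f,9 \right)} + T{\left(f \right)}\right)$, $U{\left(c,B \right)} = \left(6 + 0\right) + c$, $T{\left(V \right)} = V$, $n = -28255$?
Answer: $318137$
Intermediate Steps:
$U{\left(c,B \right)} = 6 + c$
$m{\left(f \right)} = 3 \left(-76 + f\right) \left(6 + 2 f\right)$ ($m{\left(f \right)} = 3 \left(f - 76\right) \left(\left(6 + f\right) + f\right) = 3 \left(-76 + f\right) \left(6 + 2 f\right)$)
$n + m{\left(-207 \right)} = -28255 - \left(-89298 - 257094\right) = -28255 + \left(-1368 + 90666 + 6 \cdot 42849\right) = -28255 + \left(-1368 + 90666 + 257094\right) = -28255 + 346392 = 318137$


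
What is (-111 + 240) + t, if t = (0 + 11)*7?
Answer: 206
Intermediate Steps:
t = 77 (t = 11*7 = 77)
(-111 + 240) + t = (-111 + 240) + 77 = 129 + 77 = 206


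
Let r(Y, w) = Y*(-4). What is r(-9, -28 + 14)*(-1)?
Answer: -36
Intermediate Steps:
r(Y, w) = -4*Y
r(-9, -28 + 14)*(-1) = -4*(-9)*(-1) = 36*(-1) = -36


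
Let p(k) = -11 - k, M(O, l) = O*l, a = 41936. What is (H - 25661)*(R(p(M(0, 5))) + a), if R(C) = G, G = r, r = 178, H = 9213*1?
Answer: -692691072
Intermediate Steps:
H = 9213
G = 178
R(C) = 178
(H - 25661)*(R(p(M(0, 5))) + a) = (9213 - 25661)*(178 + 41936) = -16448*42114 = -692691072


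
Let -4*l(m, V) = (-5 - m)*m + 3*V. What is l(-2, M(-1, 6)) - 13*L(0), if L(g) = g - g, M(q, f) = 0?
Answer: -3/2 ≈ -1.5000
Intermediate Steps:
L(g) = 0
l(m, V) = -3*V/4 - m*(-5 - m)/4 (l(m, V) = -((-5 - m)*m + 3*V)/4 = -(m*(-5 - m) + 3*V)/4 = -(3*V + m*(-5 - m))/4 = -3*V/4 - m*(-5 - m)/4)
l(-2, M(-1, 6)) - 13*L(0) = (-3/4*0 + (1/4)*(-2)**2 + (5/4)*(-2)) - 13*0 = (0 + (1/4)*4 - 5/2) + 0 = (0 + 1 - 5/2) + 0 = -3/2 + 0 = -3/2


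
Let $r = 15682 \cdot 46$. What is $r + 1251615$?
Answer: $1972987$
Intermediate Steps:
$r = 721372$
$r + 1251615 = 721372 + 1251615 = 1972987$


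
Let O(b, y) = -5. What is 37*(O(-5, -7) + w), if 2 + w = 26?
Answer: 703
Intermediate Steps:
w = 24 (w = -2 + 26 = 24)
37*(O(-5, -7) + w) = 37*(-5 + 24) = 37*19 = 703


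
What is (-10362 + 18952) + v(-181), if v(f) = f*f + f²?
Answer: 74112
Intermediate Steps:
v(f) = 2*f² (v(f) = f² + f² = 2*f²)
(-10362 + 18952) + v(-181) = (-10362 + 18952) + 2*(-181)² = 8590 + 2*32761 = 8590 + 65522 = 74112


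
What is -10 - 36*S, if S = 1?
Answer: -46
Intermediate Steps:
-10 - 36*S = -10 - 36*1 = -10 - 36 = -46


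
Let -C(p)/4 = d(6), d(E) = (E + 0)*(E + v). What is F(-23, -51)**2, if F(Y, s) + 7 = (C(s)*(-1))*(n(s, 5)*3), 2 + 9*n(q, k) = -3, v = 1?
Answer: 82369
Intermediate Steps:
d(E) = E*(1 + E) (d(E) = (E + 0)*(E + 1) = E*(1 + E))
C(p) = -168 (C(p) = -24*(1 + 6) = -24*7 = -4*42 = -168)
n(q, k) = -5/9 (n(q, k) = -2/9 + (1/9)*(-3) = -2/9 - 1/3 = -5/9)
F(Y, s) = -287 (F(Y, s) = -7 + (-168*(-1))*(-5/9*3) = -7 + 168*(-5/3) = -7 - 280 = -287)
F(-23, -51)**2 = (-287)**2 = 82369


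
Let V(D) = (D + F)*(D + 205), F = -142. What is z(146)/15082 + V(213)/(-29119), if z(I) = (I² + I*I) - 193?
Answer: 788177645/439172758 ≈ 1.7947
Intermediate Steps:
z(I) = -193 + 2*I² (z(I) = (I² + I²) - 193 = 2*I² - 193 = -193 + 2*I²)
V(D) = (-142 + D)*(205 + D) (V(D) = (D - 142)*(D + 205) = (-142 + D)*(205 + D))
z(146)/15082 + V(213)/(-29119) = (-193 + 2*146²)/15082 + (-29110 + 213² + 63*213)/(-29119) = (-193 + 2*21316)*(1/15082) + (-29110 + 45369 + 13419)*(-1/29119) = (-193 + 42632)*(1/15082) + 29678*(-1/29119) = 42439*(1/15082) - 29678/29119 = 42439/15082 - 29678/29119 = 788177645/439172758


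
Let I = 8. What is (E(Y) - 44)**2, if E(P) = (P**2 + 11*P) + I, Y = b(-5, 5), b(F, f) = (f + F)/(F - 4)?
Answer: 1296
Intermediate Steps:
b(F, f) = (F + f)/(-4 + F)
Y = 0 (Y = (-5 + 5)/(-4 - 5) = 0/(-9) = -1/9*0 = 0)
E(P) = 8 + P**2 + 11*P (E(P) = (P**2 + 11*P) + 8 = 8 + P**2 + 11*P)
(E(Y) - 44)**2 = ((8 + 0**2 + 11*0) - 44)**2 = ((8 + 0 + 0) - 44)**2 = (8 - 44)**2 = (-36)**2 = 1296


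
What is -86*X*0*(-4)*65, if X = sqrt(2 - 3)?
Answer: 0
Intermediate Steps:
X = I (X = sqrt(-1) = I ≈ 1.0*I)
-86*X*0*(-4)*65 = -86*I*0*(-4)*65 = -0*(-4)*65 = -86*0*65 = 0*65 = 0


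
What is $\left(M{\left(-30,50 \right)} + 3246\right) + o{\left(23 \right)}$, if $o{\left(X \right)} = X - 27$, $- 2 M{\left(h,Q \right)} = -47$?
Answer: $\frac{6531}{2} \approx 3265.5$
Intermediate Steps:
$M{\left(h,Q \right)} = \frac{47}{2}$ ($M{\left(h,Q \right)} = \left(- \frac{1}{2}\right) \left(-47\right) = \frac{47}{2}$)
$o{\left(X \right)} = -27 + X$ ($o{\left(X \right)} = X - 27 = -27 + X$)
$\left(M{\left(-30,50 \right)} + 3246\right) + o{\left(23 \right)} = \left(\frac{47}{2} + 3246\right) + \left(-27 + 23\right) = \frac{6539}{2} - 4 = \frac{6531}{2}$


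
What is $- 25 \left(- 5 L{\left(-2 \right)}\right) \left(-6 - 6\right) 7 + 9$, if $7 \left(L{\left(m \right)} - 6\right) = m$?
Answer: $-59991$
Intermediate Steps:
$L{\left(m \right)} = 6 + \frac{m}{7}$
$- 25 \left(- 5 L{\left(-2 \right)}\right) \left(-6 - 6\right) 7 + 9 = - 25 \left(- 5 \left(6 + \frac{1}{7} \left(-2\right)\right)\right) \left(-6 - 6\right) 7 + 9 = - 25 \left(- 5 \left(6 - \frac{2}{7}\right)\right) \left(\left(-12\right) 7\right) + 9 = - 25 \left(\left(-5\right) \frac{40}{7}\right) \left(-84\right) + 9 = \left(-25\right) \left(- \frac{200}{7}\right) \left(-84\right) + 9 = \frac{5000}{7} \left(-84\right) + 9 = -60000 + 9 = -59991$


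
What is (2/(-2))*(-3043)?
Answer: 3043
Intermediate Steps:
(2/(-2))*(-3043) = (2*(-1/2))*(-3043) = -1*(-3043) = 3043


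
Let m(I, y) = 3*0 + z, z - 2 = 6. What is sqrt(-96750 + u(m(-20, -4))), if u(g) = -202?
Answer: 2*I*sqrt(24238) ≈ 311.37*I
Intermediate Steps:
z = 8 (z = 2 + 6 = 8)
m(I, y) = 8 (m(I, y) = 3*0 + 8 = 0 + 8 = 8)
sqrt(-96750 + u(m(-20, -4))) = sqrt(-96750 - 202) = sqrt(-96952) = 2*I*sqrt(24238)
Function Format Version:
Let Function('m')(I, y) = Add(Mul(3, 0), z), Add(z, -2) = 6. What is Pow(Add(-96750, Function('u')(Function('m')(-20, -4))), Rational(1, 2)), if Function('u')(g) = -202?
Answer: Mul(2, I, Pow(24238, Rational(1, 2))) ≈ Mul(311.37, I)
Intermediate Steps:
z = 8 (z = Add(2, 6) = 8)
Function('m')(I, y) = 8 (Function('m')(I, y) = Add(Mul(3, 0), 8) = Add(0, 8) = 8)
Pow(Add(-96750, Function('u')(Function('m')(-20, -4))), Rational(1, 2)) = Pow(Add(-96750, -202), Rational(1, 2)) = Pow(-96952, Rational(1, 2)) = Mul(2, I, Pow(24238, Rational(1, 2)))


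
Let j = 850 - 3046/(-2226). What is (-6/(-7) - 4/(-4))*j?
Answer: 12318449/7791 ≈ 1581.1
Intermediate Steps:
j = 947573/1113 (j = 850 - 3046*(-1/2226) = 850 + 1523/1113 = 947573/1113 ≈ 851.37)
(-6/(-7) - 4/(-4))*j = (-6/(-7) - 4/(-4))*(947573/1113) = (-6*(-1/7) - 4*(-1/4))*(947573/1113) = (6/7 + 1)*(947573/1113) = (13/7)*(947573/1113) = 12318449/7791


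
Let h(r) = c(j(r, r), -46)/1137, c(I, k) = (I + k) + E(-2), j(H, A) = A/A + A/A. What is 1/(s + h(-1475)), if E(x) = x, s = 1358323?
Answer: 1137/1544413205 ≈ 7.3620e-7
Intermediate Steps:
j(H, A) = 2 (j(H, A) = 1 + 1 = 2)
c(I, k) = -2 + I + k (c(I, k) = (I + k) - 2 = -2 + I + k)
h(r) = -46/1137 (h(r) = (-2 + 2 - 46)/1137 = -46*1/1137 = -46/1137)
1/(s + h(-1475)) = 1/(1358323 - 46/1137) = 1/(1544413205/1137) = 1137/1544413205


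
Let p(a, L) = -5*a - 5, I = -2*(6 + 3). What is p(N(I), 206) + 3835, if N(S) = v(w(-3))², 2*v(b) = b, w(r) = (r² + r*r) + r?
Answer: 14195/4 ≈ 3548.8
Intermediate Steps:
w(r) = r + 2*r² (w(r) = (r² + r²) + r = 2*r² + r = r + 2*r²)
v(b) = b/2
I = -18 (I = -2*9 = -18)
N(S) = 225/4 (N(S) = ((-3*(1 + 2*(-3)))/2)² = ((-3*(1 - 6))/2)² = ((-3*(-5))/2)² = ((½)*15)² = (15/2)² = 225/4)
p(a, L) = -5 - 5*a
p(N(I), 206) + 3835 = (-5 - 5*225/4) + 3835 = (-5 - 1125/4) + 3835 = -1145/4 + 3835 = 14195/4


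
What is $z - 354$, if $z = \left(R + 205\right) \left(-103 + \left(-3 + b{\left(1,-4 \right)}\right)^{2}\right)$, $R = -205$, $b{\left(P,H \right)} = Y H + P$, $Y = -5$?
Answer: $-354$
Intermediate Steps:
$b{\left(P,H \right)} = P - 5 H$ ($b{\left(P,H \right)} = - 5 H + P = P - 5 H$)
$z = 0$ ($z = \left(-205 + 205\right) \left(-103 + \left(-3 + \left(1 - -20\right)\right)^{2}\right) = 0 \left(-103 + \left(-3 + \left(1 + 20\right)\right)^{2}\right) = 0 \left(-103 + \left(-3 + 21\right)^{2}\right) = 0 \left(-103 + 18^{2}\right) = 0 \left(-103 + 324\right) = 0 \cdot 221 = 0$)
$z - 354 = 0 - 354 = -354$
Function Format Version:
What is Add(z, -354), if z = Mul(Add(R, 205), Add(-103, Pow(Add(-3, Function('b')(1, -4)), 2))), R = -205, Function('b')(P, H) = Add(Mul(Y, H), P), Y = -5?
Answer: -354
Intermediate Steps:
Function('b')(P, H) = Add(P, Mul(-5, H)) (Function('b')(P, H) = Add(Mul(-5, H), P) = Add(P, Mul(-5, H)))
z = 0 (z = Mul(Add(-205, 205), Add(-103, Pow(Add(-3, Add(1, Mul(-5, -4))), 2))) = Mul(0, Add(-103, Pow(Add(-3, Add(1, 20)), 2))) = Mul(0, Add(-103, Pow(Add(-3, 21), 2))) = Mul(0, Add(-103, Pow(18, 2))) = Mul(0, Add(-103, 324)) = Mul(0, 221) = 0)
Add(z, -354) = Add(0, -354) = -354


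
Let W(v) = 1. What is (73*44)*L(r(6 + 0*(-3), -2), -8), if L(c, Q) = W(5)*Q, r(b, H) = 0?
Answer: -25696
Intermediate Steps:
L(c, Q) = Q (L(c, Q) = 1*Q = Q)
(73*44)*L(r(6 + 0*(-3), -2), -8) = (73*44)*(-8) = 3212*(-8) = -25696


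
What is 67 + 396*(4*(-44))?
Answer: -69629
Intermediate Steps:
67 + 396*(4*(-44)) = 67 + 396*(-176) = 67 - 69696 = -69629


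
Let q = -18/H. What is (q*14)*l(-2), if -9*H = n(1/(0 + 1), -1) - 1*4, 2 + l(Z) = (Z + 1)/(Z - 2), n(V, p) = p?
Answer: 3969/5 ≈ 793.80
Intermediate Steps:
l(Z) = -2 + (1 + Z)/(-2 + Z) (l(Z) = -2 + (Z + 1)/(Z - 2) = -2 + (1 + Z)/(-2 + Z))
H = 5/9 (H = -(-1 - 1*4)/9 = -(-1 - 4)/9 = -1/9*(-5) = 5/9 ≈ 0.55556)
q = -162/5 (q = -18/5/9 = -18*9/5 = -162/5 ≈ -32.400)
(q*14)*l(-2) = (-162/5*14)*((5 - 1*(-2))/(-2 - 2)) = -2268*(5 + 2)/(5*(-4)) = -(-567)*7/5 = -2268/5*(-7/4) = 3969/5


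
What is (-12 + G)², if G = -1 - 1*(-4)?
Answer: 81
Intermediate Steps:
G = 3 (G = -1 + 4 = 3)
(-12 + G)² = (-12 + 3)² = (-9)² = 81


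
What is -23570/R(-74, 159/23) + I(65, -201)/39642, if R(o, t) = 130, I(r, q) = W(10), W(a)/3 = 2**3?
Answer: -15572647/85891 ≈ -181.31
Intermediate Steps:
W(a) = 24 (W(a) = 3*2**3 = 3*8 = 24)
I(r, q) = 24
-23570/R(-74, 159/23) + I(65, -201)/39642 = -23570/130 + 24/39642 = -23570*1/130 + 24*(1/39642) = -2357/13 + 4/6607 = -15572647/85891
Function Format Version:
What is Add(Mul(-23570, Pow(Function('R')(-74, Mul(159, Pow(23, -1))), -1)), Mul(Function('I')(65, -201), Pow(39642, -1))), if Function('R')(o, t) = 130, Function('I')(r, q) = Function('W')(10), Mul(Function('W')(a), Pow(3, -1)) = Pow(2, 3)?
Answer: Rational(-15572647, 85891) ≈ -181.31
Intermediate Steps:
Function('W')(a) = 24 (Function('W')(a) = Mul(3, Pow(2, 3)) = Mul(3, 8) = 24)
Function('I')(r, q) = 24
Add(Mul(-23570, Pow(Function('R')(-74, Mul(159, Pow(23, -1))), -1)), Mul(Function('I')(65, -201), Pow(39642, -1))) = Add(Mul(-23570, Pow(130, -1)), Mul(24, Pow(39642, -1))) = Add(Mul(-23570, Rational(1, 130)), Mul(24, Rational(1, 39642))) = Add(Rational(-2357, 13), Rational(4, 6607)) = Rational(-15572647, 85891)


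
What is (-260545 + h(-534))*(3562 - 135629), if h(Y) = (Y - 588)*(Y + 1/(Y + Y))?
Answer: -7959878963907/178 ≈ -4.4718e+10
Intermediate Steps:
h(Y) = (-588 + Y)*(Y + 1/(2*Y))
(-260545 + h(-534))*(3562 - 135629) = (-260545 + (½ + (-534)² - 588*(-534) - 294/(-534)))*(3562 - 135629) = (-260545 + (½ + 285156 + 313992 - 294*(-1/534)))*(-132067) = (-260545 + (½ + 285156 + 313992 + 49/89))*(-132067) = (-260545 + 106648531/178)*(-132067) = (60271521/178)*(-132067) = -7959878963907/178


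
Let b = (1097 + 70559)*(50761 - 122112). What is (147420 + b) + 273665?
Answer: -5112306171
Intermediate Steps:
b = -5112727256 (b = 71656*(-71351) = -5112727256)
(147420 + b) + 273665 = (147420 - 5112727256) + 273665 = -5112579836 + 273665 = -5112306171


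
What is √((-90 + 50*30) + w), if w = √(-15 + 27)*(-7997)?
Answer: √(1410 - 15994*√3) ≈ 162.15*I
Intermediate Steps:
w = -15994*√3 (w = √12*(-7997) = (2*√3)*(-7997) = -15994*√3 ≈ -27702.)
√((-90 + 50*30) + w) = √((-90 + 50*30) - 15994*√3) = √((-90 + 1500) - 15994*√3) = √(1410 - 15994*√3)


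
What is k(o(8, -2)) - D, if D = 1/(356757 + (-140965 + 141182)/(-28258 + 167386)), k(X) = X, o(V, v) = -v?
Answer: 3202246358/1601125423 ≈ 2.0000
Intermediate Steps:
D = 4488/1601125423 (D = 1/(356757 + 217/139128) = 1/(356757 + 217*(1/139128)) = 1/(356757 + 7/4488) = 1/(1601125423/4488) = 4488/1601125423 ≈ 2.8030e-6)
k(o(8, -2)) - D = -1*(-2) - 1*4488/1601125423 = 2 - 4488/1601125423 = 3202246358/1601125423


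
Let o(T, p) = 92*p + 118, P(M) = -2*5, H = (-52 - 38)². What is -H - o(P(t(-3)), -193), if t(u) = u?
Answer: 9538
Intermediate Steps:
H = 8100 (H = (-90)² = 8100)
P(M) = -10
o(T, p) = 118 + 92*p
-H - o(P(t(-3)), -193) = -1*8100 - (118 + 92*(-193)) = -8100 - (118 - 17756) = -8100 - 1*(-17638) = -8100 + 17638 = 9538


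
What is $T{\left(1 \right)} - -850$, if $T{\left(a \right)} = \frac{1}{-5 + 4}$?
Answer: $849$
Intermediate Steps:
$T{\left(a \right)} = -1$ ($T{\left(a \right)} = \frac{1}{-1} = -1$)
$T{\left(1 \right)} - -850 = -1 - -850 = -1 + 850 = 849$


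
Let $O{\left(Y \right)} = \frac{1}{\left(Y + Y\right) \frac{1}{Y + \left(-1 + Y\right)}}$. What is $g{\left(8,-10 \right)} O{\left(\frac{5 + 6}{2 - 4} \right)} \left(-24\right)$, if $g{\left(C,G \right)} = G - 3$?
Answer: $\frac{3744}{11} \approx 340.36$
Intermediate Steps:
$O{\left(Y \right)} = \frac{-1 + 2 Y}{2 Y}$ ($O{\left(Y \right)} = \frac{1}{2 Y \frac{1}{-1 + 2 Y}} = \frac{-1 + 2 Y}{2 Y}$)
$g{\left(C,G \right)} = -3 + G$
$g{\left(8,-10 \right)} O{\left(\frac{5 + 6}{2 - 4} \right)} \left(-24\right) = \left(-3 - 10\right) \frac{- \frac{1}{2} + \frac{5 + 6}{2 - 4}}{\left(5 + 6\right) \frac{1}{2 - 4}} \left(-24\right) = - 13 \frac{- \frac{1}{2} + \frac{11}{-2}}{11 \frac{1}{-2}} \left(-24\right) = - 13 \frac{- \frac{1}{2} + 11 \left(- \frac{1}{2}\right)}{11 \left(- \frac{1}{2}\right)} \left(-24\right) = - 13 \frac{- \frac{1}{2} - \frac{11}{2}}{- \frac{11}{2}} \left(-24\right) = - 13 \left(- \frac{2}{11}\right) \left(-6\right) \left(-24\right) = - 13 \cdot \frac{12}{11} \left(-24\right) = \left(-13\right) \left(- \frac{288}{11}\right) = \frac{3744}{11}$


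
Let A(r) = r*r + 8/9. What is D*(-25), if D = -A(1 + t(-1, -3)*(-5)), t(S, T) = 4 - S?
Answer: 129800/9 ≈ 14422.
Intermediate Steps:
A(r) = 8/9 + r² (A(r) = r² + 8*(⅑) = r² + 8/9 = 8/9 + r²)
D = -5192/9 (D = -(8/9 + (1 + (4 - 1*(-1))*(-5))²) = -(8/9 + (1 + (4 + 1)*(-5))²) = -(8/9 + (1 + 5*(-5))²) = -(8/9 + (1 - 25)²) = -(8/9 + (-24)²) = -(8/9 + 576) = -1*5192/9 = -5192/9 ≈ -576.89)
D*(-25) = -5192/9*(-25) = 129800/9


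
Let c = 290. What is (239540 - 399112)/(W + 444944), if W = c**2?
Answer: -39893/132261 ≈ -0.30162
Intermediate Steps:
W = 84100 (W = 290**2 = 84100)
(239540 - 399112)/(W + 444944) = (239540 - 399112)/(84100 + 444944) = -159572/529044 = -159572*1/529044 = -39893/132261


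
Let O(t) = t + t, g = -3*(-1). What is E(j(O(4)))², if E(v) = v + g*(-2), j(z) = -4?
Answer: 100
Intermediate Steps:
g = 3
O(t) = 2*t
E(v) = -6 + v (E(v) = v + 3*(-2) = v - 6 = -6 + v)
E(j(O(4)))² = (-6 - 4)² = (-10)² = 100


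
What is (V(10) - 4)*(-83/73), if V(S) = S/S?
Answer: 249/73 ≈ 3.4110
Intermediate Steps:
V(S) = 1
(V(10) - 4)*(-83/73) = (1 - 4)*(-83/73) = -(-249)/73 = -3*(-83/73) = 249/73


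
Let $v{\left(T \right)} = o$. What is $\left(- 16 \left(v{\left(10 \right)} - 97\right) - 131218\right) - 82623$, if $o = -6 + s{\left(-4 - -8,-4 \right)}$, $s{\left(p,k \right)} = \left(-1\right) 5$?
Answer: $-212113$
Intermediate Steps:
$s{\left(p,k \right)} = -5$
$o = -11$ ($o = -6 - 5 = -11$)
$v{\left(T \right)} = -11$
$\left(- 16 \left(v{\left(10 \right)} - 97\right) - 131218\right) - 82623 = \left(- 16 \left(-11 - 97\right) - 131218\right) - 82623 = \left(\left(-16\right) \left(-108\right) - 131218\right) - 82623 = \left(1728 - 131218\right) - 82623 = -129490 - 82623 = -212113$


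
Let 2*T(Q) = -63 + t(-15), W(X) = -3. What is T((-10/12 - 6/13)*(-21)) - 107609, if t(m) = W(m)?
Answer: -107642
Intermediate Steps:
t(m) = -3
T(Q) = -33 (T(Q) = (-63 - 3)/2 = (½)*(-66) = -33)
T((-10/12 - 6/13)*(-21)) - 107609 = -33 - 107609 = -107642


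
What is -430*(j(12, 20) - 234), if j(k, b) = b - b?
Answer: 100620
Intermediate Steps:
j(k, b) = 0
-430*(j(12, 20) - 234) = -430*(0 - 234) = -430*(-234) = 100620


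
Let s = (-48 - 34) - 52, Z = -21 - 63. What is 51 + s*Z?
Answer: 11307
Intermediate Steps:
Z = -84
s = -134 (s = -82 - 52 = -134)
51 + s*Z = 51 - 134*(-84) = 51 + 11256 = 11307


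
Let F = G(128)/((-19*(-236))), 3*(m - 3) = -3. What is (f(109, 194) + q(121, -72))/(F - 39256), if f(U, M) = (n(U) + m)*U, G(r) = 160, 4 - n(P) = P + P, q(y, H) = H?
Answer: 6496195/11001484 ≈ 0.59048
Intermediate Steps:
n(P) = 4 - 2*P (n(P) = 4 - (P + P) = 4 - 2*P)
m = 2 (m = 3 + (⅓)*(-3) = 3 - 1 = 2)
f(U, M) = U*(6 - 2*U) (f(U, M) = ((4 - 2*U) + 2)*U = (6 - 2*U)*U = U*(6 - 2*U))
F = 40/1121 (F = 160/((-19*(-236))) = 160/4484 = 160*(1/4484) = 40/1121 ≈ 0.035682)
(f(109, 194) + q(121, -72))/(F - 39256) = (2*109*(3 - 1*109) - 72)/(40/1121 - 39256) = (2*109*(3 - 109) - 72)/(-44005936/1121) = (2*109*(-106) - 72)*(-1121/44005936) = (-23108 - 72)*(-1121/44005936) = -23180*(-1121/44005936) = 6496195/11001484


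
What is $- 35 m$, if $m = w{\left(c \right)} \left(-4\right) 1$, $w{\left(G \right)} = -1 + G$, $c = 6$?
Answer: $700$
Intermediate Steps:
$m = -20$ ($m = \left(-1 + 6\right) \left(-4\right) 1 = 5 \left(-4\right) 1 = \left(-20\right) 1 = -20$)
$- 35 m = \left(-35\right) \left(-20\right) = 700$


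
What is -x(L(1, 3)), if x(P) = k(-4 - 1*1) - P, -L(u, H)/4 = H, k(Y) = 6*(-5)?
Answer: 18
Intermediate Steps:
k(Y) = -30
L(u, H) = -4*H
x(P) = -30 - P
-x(L(1, 3)) = -(-30 - (-4)*3) = -(-30 - 1*(-12)) = -(-30 + 12) = -1*(-18) = 18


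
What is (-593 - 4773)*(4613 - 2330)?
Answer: -12250578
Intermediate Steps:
(-593 - 4773)*(4613 - 2330) = -5366*2283 = -12250578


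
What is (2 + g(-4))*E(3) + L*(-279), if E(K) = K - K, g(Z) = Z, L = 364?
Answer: -101556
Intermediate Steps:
E(K) = 0
(2 + g(-4))*E(3) + L*(-279) = (2 - 4)*0 + 364*(-279) = -2*0 - 101556 = 0 - 101556 = -101556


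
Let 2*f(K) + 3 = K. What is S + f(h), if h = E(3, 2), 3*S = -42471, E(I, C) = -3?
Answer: -14160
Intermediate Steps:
S = -14157 (S = (1/3)*(-42471) = -14157)
h = -3
f(K) = -3/2 + K/2
S + f(h) = -14157 + (-3/2 + (1/2)*(-3)) = -14157 + (-3/2 - 3/2) = -14157 - 3 = -14160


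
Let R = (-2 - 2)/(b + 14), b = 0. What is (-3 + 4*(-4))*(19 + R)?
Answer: -2489/7 ≈ -355.57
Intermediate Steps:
R = -2/7 (R = (-2 - 2)/(0 + 14) = -4/14 = -4*1/14 = -2/7 ≈ -0.28571)
(-3 + 4*(-4))*(19 + R) = (-3 + 4*(-4))*(19 - 2/7) = (-3 - 16)*(131/7) = -19*131/7 = -2489/7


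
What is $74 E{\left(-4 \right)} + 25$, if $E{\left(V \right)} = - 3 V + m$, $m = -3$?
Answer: $691$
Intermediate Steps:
$E{\left(V \right)} = -3 - 3 V$ ($E{\left(V \right)} = - 3 V - 3 = -3 - 3 V$)
$74 E{\left(-4 \right)} + 25 = 74 \left(-3 - -12\right) + 25 = 74 \left(-3 + 12\right) + 25 = 74 \cdot 9 + 25 = 666 + 25 = 691$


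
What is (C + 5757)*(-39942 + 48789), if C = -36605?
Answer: -272912256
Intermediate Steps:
(C + 5757)*(-39942 + 48789) = (-36605 + 5757)*(-39942 + 48789) = -30848*8847 = -272912256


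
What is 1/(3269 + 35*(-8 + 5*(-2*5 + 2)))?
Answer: 1/1589 ≈ 0.00062933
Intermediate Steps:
1/(3269 + 35*(-8 + 5*(-2*5 + 2))) = 1/(3269 + 35*(-8 + 5*(-10 + 2))) = 1/(3269 + 35*(-8 + 5*(-8))) = 1/(3269 + 35*(-8 - 40)) = 1/(3269 + 35*(-48)) = 1/(3269 - 1680) = 1/1589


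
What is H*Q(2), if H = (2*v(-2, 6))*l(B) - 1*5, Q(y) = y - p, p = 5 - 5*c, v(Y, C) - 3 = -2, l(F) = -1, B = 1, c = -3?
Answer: 126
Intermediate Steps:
v(Y, C) = 1 (v(Y, C) = 3 - 2 = 1)
p = 20 (p = 5 - 5*(-3) = 5 + 15 = 20)
Q(y) = -20 + y (Q(y) = y - 1*20 = y - 20 = -20 + y)
H = -7 (H = (2*1)*(-1) - 1*5 = 2*(-1) - 5 = -2 - 5 = -7)
H*Q(2) = -7*(-20 + 2) = -7*(-18) = 126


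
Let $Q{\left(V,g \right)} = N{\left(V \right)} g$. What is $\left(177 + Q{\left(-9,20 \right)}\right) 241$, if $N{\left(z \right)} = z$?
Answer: $-723$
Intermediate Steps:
$Q{\left(V,g \right)} = V g$
$\left(177 + Q{\left(-9,20 \right)}\right) 241 = \left(177 - 180\right) 241 = \left(-3\right) 241 = -723$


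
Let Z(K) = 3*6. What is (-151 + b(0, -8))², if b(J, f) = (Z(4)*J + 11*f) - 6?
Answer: 60025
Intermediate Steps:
Z(K) = 18
b(J, f) = -6 + 11*f + 18*J (b(J, f) = (18*J + 11*f) - 6 = (11*f + 18*J) - 6 = -6 + 11*f + 18*J)
(-151 + b(0, -8))² = (-151 + (-6 + 11*(-8) + 18*0))² = (-151 + (-6 - 88 + 0))² = (-151 - 94)² = (-245)² = 60025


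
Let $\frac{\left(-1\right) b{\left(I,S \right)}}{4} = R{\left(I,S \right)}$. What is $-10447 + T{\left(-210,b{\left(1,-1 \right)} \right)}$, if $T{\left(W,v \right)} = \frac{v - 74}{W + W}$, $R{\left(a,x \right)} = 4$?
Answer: $- \frac{146255}{14} \approx -10447.0$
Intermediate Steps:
$b{\left(I,S \right)} = -16$ ($b{\left(I,S \right)} = \left(-4\right) 4 = -16$)
$T{\left(W,v \right)} = \frac{-74 + v}{2 W}$
$-10447 + T{\left(-210,b{\left(1,-1 \right)} \right)} = -10447 + \frac{-74 - 16}{2 \left(-210\right)} = -10447 + \frac{1}{2} \left(- \frac{1}{210}\right) \left(-90\right) = -10447 + \frac{3}{14} = - \frac{146255}{14}$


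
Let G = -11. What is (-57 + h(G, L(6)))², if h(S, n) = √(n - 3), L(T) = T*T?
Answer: (57 - √33)² ≈ 2627.1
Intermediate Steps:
L(T) = T²
h(S, n) = √(-3 + n)
(-57 + h(G, L(6)))² = (-57 + √(-3 + 6²))² = (-57 + √(-3 + 36))² = (-57 + √33)²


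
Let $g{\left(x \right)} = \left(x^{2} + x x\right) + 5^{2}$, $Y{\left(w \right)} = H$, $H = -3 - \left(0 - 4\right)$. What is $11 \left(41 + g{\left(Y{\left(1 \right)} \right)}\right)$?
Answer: $748$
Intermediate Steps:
$H = 1$ ($H = -3 - -4 = -3 + 4 = 1$)
$Y{\left(w \right)} = 1$
$g{\left(x \right)} = 25 + 2 x^{2}$ ($g{\left(x \right)} = \left(x^{2} + x^{2}\right) + 25 = 2 x^{2} + 25 = 25 + 2 x^{2}$)
$11 \left(41 + g{\left(Y{\left(1 \right)} \right)}\right) = 11 \left(41 + \left(25 + 2 \cdot 1^{2}\right)\right) = 11 \left(41 + \left(25 + 2 \cdot 1\right)\right) = 11 \left(41 + \left(25 + 2\right)\right) = 11 \left(41 + 27\right) = 11 \cdot 68 = 748$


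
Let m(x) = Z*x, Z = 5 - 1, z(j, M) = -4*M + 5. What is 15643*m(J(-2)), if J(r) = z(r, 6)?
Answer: -1188868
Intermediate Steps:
z(j, M) = 5 - 4*M
J(r) = -19 (J(r) = 5 - 4*6 = 5 - 24 = -19)
Z = 4
m(x) = 4*x
15643*m(J(-2)) = 15643*(4*(-19)) = 15643*(-76) = -1188868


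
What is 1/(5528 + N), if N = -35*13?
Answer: 1/5073 ≈ 0.00019712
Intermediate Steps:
N = -455
1/(5528 + N) = 1/(5528 - 455) = 1/5073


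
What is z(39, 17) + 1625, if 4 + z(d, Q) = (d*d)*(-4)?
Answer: -4463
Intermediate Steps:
z(d, Q) = -4 - 4*d² (z(d, Q) = -4 + (d*d)*(-4) = -4 + d²*(-4) = -4 - 4*d²)
z(39, 17) + 1625 = (-4 - 4*39²) + 1625 = (-4 - 4*1521) + 1625 = (-4 - 6084) + 1625 = -6088 + 1625 = -4463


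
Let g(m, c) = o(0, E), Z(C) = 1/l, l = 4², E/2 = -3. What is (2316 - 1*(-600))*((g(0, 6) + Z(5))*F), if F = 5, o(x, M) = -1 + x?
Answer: -54675/4 ≈ -13669.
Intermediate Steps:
E = -6 (E = 2*(-3) = -6)
l = 16
Z(C) = 1/16
g(m, c) = -1 (g(m, c) = -1 + 0 = -1)
(2316 - 1*(-600))*((g(0, 6) + Z(5))*F) = (2316 - 1*(-600))*((-1 + 1/16)*5) = (2316 + 600)*(-15/16*5) = 2916*(-75/16) = -54675/4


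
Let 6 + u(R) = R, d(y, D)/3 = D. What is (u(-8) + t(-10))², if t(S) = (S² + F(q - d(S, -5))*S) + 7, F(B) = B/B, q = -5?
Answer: 6889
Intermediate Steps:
d(y, D) = 3*D
u(R) = -6 + R
F(B) = 1
t(S) = 7 + S + S² (t(S) = (S² + 1*S) + 7 = (S² + S) + 7 = (S + S²) + 7 = 7 + S + S²)
(u(-8) + t(-10))² = ((-6 - 8) + (7 - 10 + (-10)²))² = (-14 + (7 - 10 + 100))² = (-14 + 97)² = 83² = 6889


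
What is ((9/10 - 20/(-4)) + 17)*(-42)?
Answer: -4809/5 ≈ -961.80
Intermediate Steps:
((9/10 - 20/(-4)) + 17)*(-42) = ((9*(1/10) - 20*(-1/4)) + 17)*(-42) = ((9/10 + 5) + 17)*(-42) = (59/10 + 17)*(-42) = (229/10)*(-42) = -4809/5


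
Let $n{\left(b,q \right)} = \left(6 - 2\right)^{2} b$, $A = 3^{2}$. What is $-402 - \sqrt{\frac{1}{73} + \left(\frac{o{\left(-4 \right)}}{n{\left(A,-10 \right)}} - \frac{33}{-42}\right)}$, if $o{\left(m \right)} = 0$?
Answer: $-402 - \frac{\sqrt{834974}}{1022} \approx -402.89$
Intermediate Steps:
$A = 9$
$n{\left(b,q \right)} = 16 b$ ($n{\left(b,q \right)} = 4^{2} b = 16 b$)
$-402 - \sqrt{\frac{1}{73} + \left(\frac{o{\left(-4 \right)}}{n{\left(A,-10 \right)}} - \frac{33}{-42}\right)} = -402 - \sqrt{\frac{1}{73} + \left(\frac{0}{16 \cdot 9} - \frac{33}{-42}\right)} = -402 - \sqrt{\frac{1}{73} + \left(\frac{0}{144} - - \frac{11}{14}\right)} = -402 - \sqrt{\frac{1}{73} + \left(0 \cdot \frac{1}{144} + \frac{11}{14}\right)} = -402 - \sqrt{\frac{1}{73} + \left(0 + \frac{11}{14}\right)} = -402 - \sqrt{\frac{1}{73} + \frac{11}{14}} = -402 - \sqrt{\frac{817}{1022}} = -402 - \frac{\sqrt{834974}}{1022}$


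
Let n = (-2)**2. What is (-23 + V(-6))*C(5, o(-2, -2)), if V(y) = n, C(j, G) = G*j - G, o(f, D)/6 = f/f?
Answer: -456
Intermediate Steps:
o(f, D) = 6 (o(f, D) = 6*(f/f) = 6*1 = 6)
n = 4
C(j, G) = -G + G*j
V(y) = 4
(-23 + V(-6))*C(5, o(-2, -2)) = (-23 + 4)*(6*(-1 + 5)) = -114*4 = -19*24 = -456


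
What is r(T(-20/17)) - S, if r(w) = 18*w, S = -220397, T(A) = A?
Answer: 3746389/17 ≈ 2.2038e+5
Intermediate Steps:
r(T(-20/17)) - S = 18*(-20/17) - 1*(-220397) = 18*(-20*1/17) + 220397 = 18*(-20/17) + 220397 = -360/17 + 220397 = 3746389/17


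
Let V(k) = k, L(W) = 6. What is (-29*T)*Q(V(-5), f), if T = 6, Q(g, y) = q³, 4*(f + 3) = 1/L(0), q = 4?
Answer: -11136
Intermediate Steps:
f = -71/24 (f = -3 + (¼)/6 = -3 + (¼)*(⅙) = -3 + 1/24 = -71/24 ≈ -2.9583)
Q(g, y) = 64 (Q(g, y) = 4³ = 64)
(-29*T)*Q(V(-5), f) = -29*6*64 = -174*64 = -11136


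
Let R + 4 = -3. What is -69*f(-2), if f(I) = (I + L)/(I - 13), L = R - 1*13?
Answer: -506/5 ≈ -101.20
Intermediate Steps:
R = -7 (R = -4 - 3 = -7)
L = -20 (L = -7 - 1*13 = -7 - 13 = -20)
f(I) = (-20 + I)/(-13 + I) (f(I) = (I - 20)/(I - 13) = (-20 + I)/(-13 + I))
-69*f(-2) = -69*(-20 - 2)/(-13 - 2) = -69*(-22)/(-15) = -(-23)*(-22)/5 = -69*22/15 = -506/5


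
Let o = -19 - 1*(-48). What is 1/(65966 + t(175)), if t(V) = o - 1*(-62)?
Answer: 1/66057 ≈ 1.5138e-5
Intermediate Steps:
o = 29 (o = -19 + 48 = 29)
t(V) = 91 (t(V) = 29 - 1*(-62) = 29 + 62 = 91)
1/(65966 + t(175)) = 1/(65966 + 91) = 1/66057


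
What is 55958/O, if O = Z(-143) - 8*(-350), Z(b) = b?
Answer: 55958/2657 ≈ 21.061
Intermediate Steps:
O = 2657 (O = -143 - 8*(-350) = -143 + 2800 = 2657)
55958/O = 55958/2657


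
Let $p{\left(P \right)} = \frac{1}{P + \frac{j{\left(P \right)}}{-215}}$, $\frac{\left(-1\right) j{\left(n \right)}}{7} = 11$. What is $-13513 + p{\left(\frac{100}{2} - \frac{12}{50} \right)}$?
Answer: $- \frac{728038826}{53877} \approx -13513.0$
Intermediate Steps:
$j{\left(n \right)} = -77$ ($j{\left(n \right)} = \left(-7\right) 11 = -77$)
$p{\left(P \right)} = \frac{1}{\frac{77}{215} + P}$ ($p{\left(P \right)} = \frac{1}{P - \frac{77}{-215}} = \frac{1}{P - - \frac{77}{215}} = \frac{1}{P + \frac{77}{215}} = \frac{1}{\frac{77}{215} + P}$)
$-13513 + p{\left(\frac{100}{2} - \frac{12}{50} \right)} = -13513 + \frac{215}{77 + 215 \left(\frac{100}{2} - \frac{12}{50}\right)} = -13513 + \frac{215}{77 + 215 \left(100 \cdot \frac{1}{2} - \frac{6}{25}\right)} = -13513 + \frac{215}{77 + 215 \left(50 - \frac{6}{25}\right)} = -13513 + \frac{215}{77 + 215 \cdot \frac{1244}{25}} = -13513 + \frac{215}{77 + \frac{53492}{5}} = -13513 + \frac{215}{\frac{53877}{5}} = -13513 + 215 \cdot \frac{5}{53877} = -13513 + \frac{1075}{53877} = - \frac{728038826}{53877}$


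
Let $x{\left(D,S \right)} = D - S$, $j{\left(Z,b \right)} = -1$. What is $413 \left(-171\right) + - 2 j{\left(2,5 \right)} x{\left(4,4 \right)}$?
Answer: $-70623$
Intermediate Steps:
$413 \left(-171\right) + - 2 j{\left(2,5 \right)} x{\left(4,4 \right)} = 413 \left(-171\right) + \left(-2\right) \left(-1\right) \left(4 - 4\right) = -70623 + 2 \left(4 - 4\right) = -70623 + 2 \cdot 0 = -70623 + 0 = -70623$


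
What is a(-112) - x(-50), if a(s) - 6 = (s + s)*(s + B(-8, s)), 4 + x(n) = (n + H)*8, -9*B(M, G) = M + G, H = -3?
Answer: 67606/3 ≈ 22535.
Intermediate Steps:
B(M, G) = -G/9 - M/9 (B(M, G) = -(M + G)/9 = -(G + M)/9 = -G/9 - M/9)
x(n) = -28 + 8*n (x(n) = -4 + (n - 3)*8 = -4 + (-3 + n)*8 = -4 + (-24 + 8*n) = -28 + 8*n)
a(s) = 6 + 2*s*(8/9 + 8*s/9) (a(s) = 6 + (s + s)*(s + (-s/9 - ⅑*(-8))) = 6 + (2*s)*(s + (-s/9 + 8/9)) = 6 + (2*s)*(s + (8/9 - s/9)) = 6 + (2*s)*(8/9 + 8*s/9) = 6 + 2*s*(8/9 + 8*s/9))
a(-112) - x(-50) = (6 + (16/9)*(-112) + (16/9)*(-112)²) - (-28 + 8*(-50)) = (6 - 1792/9 + (16/9)*12544) - (-28 - 400) = (6 - 1792/9 + 200704/9) - 1*(-428) = 66322/3 + 428 = 67606/3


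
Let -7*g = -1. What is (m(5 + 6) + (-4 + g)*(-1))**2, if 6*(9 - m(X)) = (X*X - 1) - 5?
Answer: 70225/1764 ≈ 39.810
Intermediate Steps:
g = 1/7 (g = -1/7*(-1) = 1/7 ≈ 0.14286)
m(X) = 10 - X**2/6 (m(X) = 9 - ((X*X - 1) - 5)/6 = 9 - ((X**2 - 1) - 5)/6 = 9 - ((-1 + X**2) - 5)/6 = 9 - (-6 + X**2)/6 = 9 + (1 - X**2/6) = 10 - X**2/6)
(m(5 + 6) + (-4 + g)*(-1))**2 = ((10 - (5 + 6)**2/6) + (-4 + 1/7)*(-1))**2 = ((10 - 1/6*11**2) - 27/7*(-1))**2 = ((10 - 1/6*121) + 27/7)**2 = ((10 - 121/6) + 27/7)**2 = (-61/6 + 27/7)**2 = (-265/42)**2 = 70225/1764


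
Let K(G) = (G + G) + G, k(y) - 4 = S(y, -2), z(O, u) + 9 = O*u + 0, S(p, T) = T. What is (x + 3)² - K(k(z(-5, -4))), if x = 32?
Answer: 1219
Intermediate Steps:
z(O, u) = -9 + O*u (z(O, u) = -9 + (O*u + 0) = -9 + O*u)
k(y) = 2 (k(y) = 4 - 2 = 2)
K(G) = 3*G (K(G) = 2*G + G = 3*G)
(x + 3)² - K(k(z(-5, -4))) = (32 + 3)² - 3*2 = 35² - 1*6 = 1225 - 6 = 1219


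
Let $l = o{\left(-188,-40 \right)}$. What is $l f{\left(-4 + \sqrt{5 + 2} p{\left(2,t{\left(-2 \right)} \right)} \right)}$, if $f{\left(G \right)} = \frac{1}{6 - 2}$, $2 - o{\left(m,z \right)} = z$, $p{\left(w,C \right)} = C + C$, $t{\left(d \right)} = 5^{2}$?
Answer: $\frac{21}{2} \approx 10.5$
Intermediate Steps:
$t{\left(d \right)} = 25$
$p{\left(w,C \right)} = 2 C$
$o{\left(m,z \right)} = 2 - z$
$l = 42$ ($l = 2 - -40 = 2 + 40 = 42$)
$f{\left(G \right)} = \frac{1}{4}$
$l f{\left(-4 + \sqrt{5 + 2} p{\left(2,t{\left(-2 \right)} \right)} \right)} = 42 \cdot \frac{1}{4} = \frac{21}{2}$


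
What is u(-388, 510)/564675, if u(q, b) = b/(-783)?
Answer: -34/29476035 ≈ -1.1535e-6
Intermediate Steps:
u(q, b) = -b/783 (u(q, b) = b*(-1/783) = -b/783)
u(-388, 510)/564675 = -1/783*510/564675 = -170/261*1/564675 = -34/29476035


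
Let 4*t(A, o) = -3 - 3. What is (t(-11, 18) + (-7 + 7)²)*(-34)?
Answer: 51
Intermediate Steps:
t(A, o) = -3/2 (t(A, o) = (-3 - 3)/4 = (¼)*(-6) = -3/2)
(t(-11, 18) + (-7 + 7)²)*(-34) = (-3/2 + (-7 + 7)²)*(-34) = (-3/2 + 0²)*(-34) = (-3/2 + 0)*(-34) = -3/2*(-34) = 51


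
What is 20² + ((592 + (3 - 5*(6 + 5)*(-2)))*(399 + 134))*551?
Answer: 207046915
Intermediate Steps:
20² + ((592 + (3 - 5*(6 + 5)*(-2)))*(399 + 134))*551 = 400 + ((592 + (3 - 5*11*(-2)))*533)*551 = 400 + ((592 + (3 - 55*(-2)))*533)*551 = 400 + ((592 + (3 + 110))*533)*551 = 400 + ((592 + 113)*533)*551 = 400 + (705*533)*551 = 400 + 375765*551 = 400 + 207046515 = 207046915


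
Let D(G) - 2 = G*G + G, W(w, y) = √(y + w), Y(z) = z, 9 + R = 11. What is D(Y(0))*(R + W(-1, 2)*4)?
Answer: 12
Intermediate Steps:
R = 2 (R = -9 + 11 = 2)
W(w, y) = √(w + y)
D(G) = 2 + G + G² (D(G) = 2 + (G*G + G) = 2 + (G² + G) = 2 + (G + G²) = 2 + G + G²)
D(Y(0))*(R + W(-1, 2)*4) = (2 + 0 + 0²)*(2 + √(-1 + 2)*4) = (2 + 0 + 0)*(2 + √1*4) = 2*(2 + 1*4) = 2*(2 + 4) = 2*6 = 12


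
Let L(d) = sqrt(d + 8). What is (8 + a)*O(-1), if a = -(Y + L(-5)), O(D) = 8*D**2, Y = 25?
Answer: -136 - 8*sqrt(3) ≈ -149.86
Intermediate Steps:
L(d) = sqrt(8 + d)
a = -25 - sqrt(3) (a = -(25 + sqrt(8 - 5)) = -(25 + sqrt(3)) = -25 - sqrt(3) ≈ -26.732)
(8 + a)*O(-1) = (8 + (-25 - sqrt(3)))*(8*(-1)**2) = (-17 - sqrt(3))*(8*1) = (-17 - sqrt(3))*8 = -136 - 8*sqrt(3)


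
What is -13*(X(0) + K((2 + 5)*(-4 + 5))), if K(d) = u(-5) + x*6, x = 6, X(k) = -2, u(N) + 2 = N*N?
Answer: -741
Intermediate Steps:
u(N) = -2 + N² (u(N) = -2 + N*N = -2 + N²)
K(d) = 59 (K(d) = (-2 + (-5)²) + 6*6 = (-2 + 25) + 36 = 23 + 36 = 59)
-13*(X(0) + K((2 + 5)*(-4 + 5))) = -13*(-2 + 59) = -13*57 = -741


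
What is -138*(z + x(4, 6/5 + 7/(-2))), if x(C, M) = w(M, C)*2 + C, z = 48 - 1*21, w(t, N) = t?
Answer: -18216/5 ≈ -3643.2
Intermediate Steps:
z = 27 (z = 48 - 21 = 27)
x(C, M) = C + 2*M (x(C, M) = M*2 + C = 2*M + C = C + 2*M)
-138*(z + x(4, 6/5 + 7/(-2))) = -138*(27 + (4 + 2*(6/5 + 7/(-2)))) = -138*(27 + (4 + 2*(6*(⅕) + 7*(-½)))) = -138*(27 + (4 + 2*(6/5 - 7/2))) = -138*(27 + (4 + 2*(-23/10))) = -138*(27 + (4 - 23/5)) = -138*(27 - ⅗) = -138*132/5 = -18216/5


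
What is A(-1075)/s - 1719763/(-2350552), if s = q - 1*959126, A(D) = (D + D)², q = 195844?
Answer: -4776381238917/897067015832 ≈ -5.3244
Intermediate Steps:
A(D) = 4*D² (A(D) = (2*D)² = 4*D²)
s = -763282 (s = 195844 - 1*959126 = 195844 - 959126 = -763282)
A(-1075)/s - 1719763/(-2350552) = (4*(-1075)²)/(-763282) - 1719763/(-2350552) = (4*1155625)*(-1/763282) - 1719763*(-1/2350552) = 4622500*(-1/763282) + 1719763/2350552 = -2311250/381641 + 1719763/2350552 = -4776381238917/897067015832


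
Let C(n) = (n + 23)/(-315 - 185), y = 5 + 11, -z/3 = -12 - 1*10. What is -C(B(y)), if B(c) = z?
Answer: 89/500 ≈ 0.17800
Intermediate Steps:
z = 66 (z = -3*(-12 - 1*10) = -3*(-12 - 10) = -3*(-22) = 66)
y = 16
B(c) = 66
C(n) = -23/500 - n/500 (C(n) = (23 + n)/(-500) = (23 + n)*(-1/500) = -23/500 - n/500)
-C(B(y)) = -(-23/500 - 1/500*66) = -(-23/500 - 33/250) = -1*(-89/500) = 89/500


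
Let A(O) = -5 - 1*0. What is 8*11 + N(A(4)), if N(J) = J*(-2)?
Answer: 98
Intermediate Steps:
A(O) = -5 (A(O) = -5 + 0 = -5)
N(J) = -2*J
8*11 + N(A(4)) = 8*11 - 2*(-5) = 88 + 10 = 98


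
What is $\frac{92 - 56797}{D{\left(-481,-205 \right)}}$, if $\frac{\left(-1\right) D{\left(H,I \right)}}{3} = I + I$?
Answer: $- \frac{11341}{246} \approx -46.102$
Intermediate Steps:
$D{\left(H,I \right)} = - 6 I$ ($D{\left(H,I \right)} = - 3 \left(I + I\right) = - 3 \cdot 2 I = - 6 I$)
$\frac{92 - 56797}{D{\left(-481,-205 \right)}} = \frac{92 - 56797}{\left(-6\right) \left(-205\right)} = \frac{92 - 56797}{1230} = \left(-56705\right) \frac{1}{1230} = - \frac{11341}{246}$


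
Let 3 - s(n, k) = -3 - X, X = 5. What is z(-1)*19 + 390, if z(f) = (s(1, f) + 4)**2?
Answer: 4665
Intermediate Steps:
s(n, k) = 11 (s(n, k) = 3 - (-3 - 1*5) = 3 - (-3 - 5) = 3 - 1*(-8) = 3 + 8 = 11)
z(f) = 225 (z(f) = (11 + 4)**2 = 15**2 = 225)
z(-1)*19 + 390 = 225*19 + 390 = 4275 + 390 = 4665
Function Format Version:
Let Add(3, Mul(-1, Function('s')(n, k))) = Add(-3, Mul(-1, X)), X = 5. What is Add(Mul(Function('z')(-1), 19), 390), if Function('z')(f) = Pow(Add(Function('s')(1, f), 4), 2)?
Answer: 4665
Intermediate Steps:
Function('s')(n, k) = 11 (Function('s')(n, k) = Add(3, Mul(-1, Add(-3, Mul(-1, 5)))) = Add(3, Mul(-1, Add(-3, -5))) = Add(3, Mul(-1, -8)) = Add(3, 8) = 11)
Function('z')(f) = 225 (Function('z')(f) = Pow(Add(11, 4), 2) = Pow(15, 2) = 225)
Add(Mul(Function('z')(-1), 19), 390) = Add(Mul(225, 19), 390) = Add(4275, 390) = 4665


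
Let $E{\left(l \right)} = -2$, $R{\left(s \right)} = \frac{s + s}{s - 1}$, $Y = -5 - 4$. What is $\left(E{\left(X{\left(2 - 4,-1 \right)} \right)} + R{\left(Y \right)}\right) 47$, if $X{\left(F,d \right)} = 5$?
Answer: $- \frac{47}{5} \approx -9.4$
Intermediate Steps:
$Y = -9$
$R{\left(s \right)} = \frac{2 s}{-1 + s}$
$\left(E{\left(X{\left(2 - 4,-1 \right)} \right)} + R{\left(Y \right)}\right) 47 = \left(-2 + 2 \left(-9\right) \frac{1}{-1 - 9}\right) 47 = \left(-2 + 2 \left(-9\right) \frac{1}{-10}\right) 47 = \left(-2 + 2 \left(-9\right) \left(- \frac{1}{10}\right)\right) 47 = \left(-2 + \frac{9}{5}\right) 47 = \left(- \frac{1}{5}\right) 47 = - \frac{47}{5}$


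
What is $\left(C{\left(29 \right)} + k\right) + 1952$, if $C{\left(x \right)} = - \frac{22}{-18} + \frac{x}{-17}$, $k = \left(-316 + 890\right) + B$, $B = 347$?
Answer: $\frac{439495}{153} \approx 2872.5$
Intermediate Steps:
$k = 921$ ($k = \left(-316 + 890\right) + 347 = 574 + 347 = 921$)
$C{\left(x \right)} = \frac{11}{9} - \frac{x}{17}$ ($C{\left(x \right)} = \left(-22\right) \left(- \frac{1}{18}\right) + x \left(- \frac{1}{17}\right) = \frac{11}{9} - \frac{x}{17}$)
$\left(C{\left(29 \right)} + k\right) + 1952 = \left(\left(\frac{11}{9} - \frac{29}{17}\right) + 921\right) + 1952 = \left(- \frac{74}{153} + 921\right) + 1952 = \frac{140839}{153} + 1952 = \frac{439495}{153}$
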